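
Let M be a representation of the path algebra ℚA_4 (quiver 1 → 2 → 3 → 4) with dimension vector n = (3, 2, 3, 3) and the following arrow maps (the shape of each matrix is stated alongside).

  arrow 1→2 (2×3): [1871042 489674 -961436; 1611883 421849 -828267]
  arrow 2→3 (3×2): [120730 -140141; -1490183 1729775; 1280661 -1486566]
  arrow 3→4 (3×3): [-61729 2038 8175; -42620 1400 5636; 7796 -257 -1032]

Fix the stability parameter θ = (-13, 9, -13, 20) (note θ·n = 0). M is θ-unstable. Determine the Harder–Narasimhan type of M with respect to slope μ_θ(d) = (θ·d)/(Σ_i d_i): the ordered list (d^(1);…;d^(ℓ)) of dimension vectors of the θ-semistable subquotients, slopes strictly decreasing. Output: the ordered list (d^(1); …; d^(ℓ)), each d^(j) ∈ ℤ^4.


Interval decomposition of M: I[1,1], I[1,3], I[1,4], I[3,4], I[4,4].
HN type (ℓ=3): μ^(1)=20; μ^(2)=-2; μ^(3)=-13

((0, 0, 0, 3); (0, 2, 2, 0); (3, 0, 1, 0))


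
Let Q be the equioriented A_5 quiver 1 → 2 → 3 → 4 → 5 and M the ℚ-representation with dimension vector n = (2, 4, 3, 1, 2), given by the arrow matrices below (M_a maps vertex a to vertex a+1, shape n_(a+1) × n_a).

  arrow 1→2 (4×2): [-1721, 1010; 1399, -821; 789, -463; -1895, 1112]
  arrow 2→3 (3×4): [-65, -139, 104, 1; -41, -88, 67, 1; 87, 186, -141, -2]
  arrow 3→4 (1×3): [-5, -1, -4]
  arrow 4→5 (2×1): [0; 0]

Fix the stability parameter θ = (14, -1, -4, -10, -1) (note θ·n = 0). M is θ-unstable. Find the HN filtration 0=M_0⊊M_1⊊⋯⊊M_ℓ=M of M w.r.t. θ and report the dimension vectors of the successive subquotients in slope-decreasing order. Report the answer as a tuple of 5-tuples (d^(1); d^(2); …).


Via rank(M_{q-1}∘⋯∘M_p): M ≅ I[1,3], I[1,4], I[2,2], I[2,3], I[5,5]^2.
μ_θ-semistable layers: μ^(1)=3; μ^(2)=-1/4; μ^(3)=-1; μ^(4)=-5/2

((1, 1, 1, 0, 0); (1, 1, 1, 1, 0); (0, 1, 0, 0, 2); (0, 1, 1, 0, 0))


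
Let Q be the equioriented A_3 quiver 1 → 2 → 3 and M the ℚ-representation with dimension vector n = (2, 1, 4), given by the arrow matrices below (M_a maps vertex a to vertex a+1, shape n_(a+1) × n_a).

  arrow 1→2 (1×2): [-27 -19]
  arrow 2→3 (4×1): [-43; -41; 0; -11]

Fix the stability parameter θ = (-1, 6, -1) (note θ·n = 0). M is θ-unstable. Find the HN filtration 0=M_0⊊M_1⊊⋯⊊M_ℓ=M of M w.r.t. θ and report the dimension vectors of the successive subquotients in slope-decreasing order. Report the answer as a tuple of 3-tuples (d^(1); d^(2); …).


Barcode: M ≅ I[1,1], I[1,3], I[3,3]^3. HN layers by μ_θ (2 steps, strictly decreasing):
  μ^(1)=5/2; μ^(2)=-1

((0, 1, 1); (2, 0, 3))


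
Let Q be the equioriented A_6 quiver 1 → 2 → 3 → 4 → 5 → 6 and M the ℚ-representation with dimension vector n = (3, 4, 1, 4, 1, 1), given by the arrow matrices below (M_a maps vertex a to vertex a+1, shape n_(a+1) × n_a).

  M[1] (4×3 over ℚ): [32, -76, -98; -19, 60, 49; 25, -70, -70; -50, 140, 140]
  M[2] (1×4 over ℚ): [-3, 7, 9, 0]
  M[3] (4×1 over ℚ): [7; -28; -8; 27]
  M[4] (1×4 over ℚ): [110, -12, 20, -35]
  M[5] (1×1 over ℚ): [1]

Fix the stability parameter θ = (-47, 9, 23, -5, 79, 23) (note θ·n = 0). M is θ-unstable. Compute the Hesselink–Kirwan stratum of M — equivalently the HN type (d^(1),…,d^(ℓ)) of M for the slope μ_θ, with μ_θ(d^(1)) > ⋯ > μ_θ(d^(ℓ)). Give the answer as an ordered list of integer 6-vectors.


Interval decomposition of M: I[1,1], I[1,2], I[1,6], I[2,2]^2, I[4,4]^3.
HN type (ℓ=4): μ^(1)=51; μ^(2)=9; μ^(3)=-5; μ^(4)=-47

((0, 0, 0, 0, 1, 1); (0, 4, 1, 1, 0, 0); (0, 0, 0, 3, 0, 0); (3, 0, 0, 0, 0, 0))


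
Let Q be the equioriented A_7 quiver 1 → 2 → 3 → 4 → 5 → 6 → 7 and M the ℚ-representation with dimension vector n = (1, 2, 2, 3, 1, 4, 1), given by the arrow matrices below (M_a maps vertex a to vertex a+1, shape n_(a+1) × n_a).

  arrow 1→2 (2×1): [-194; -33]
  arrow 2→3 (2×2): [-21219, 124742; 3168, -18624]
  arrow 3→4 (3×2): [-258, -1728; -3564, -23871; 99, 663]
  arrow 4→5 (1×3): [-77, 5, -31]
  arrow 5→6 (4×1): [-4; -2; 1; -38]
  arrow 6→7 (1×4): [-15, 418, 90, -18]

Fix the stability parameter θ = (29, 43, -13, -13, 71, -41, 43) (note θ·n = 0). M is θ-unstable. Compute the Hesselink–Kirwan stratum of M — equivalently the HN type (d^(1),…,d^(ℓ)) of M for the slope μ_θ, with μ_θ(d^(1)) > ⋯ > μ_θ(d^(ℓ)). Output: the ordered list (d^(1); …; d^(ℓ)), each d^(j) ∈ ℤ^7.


Via rank(M_{q-1}∘⋯∘M_p): M ≅ I[1,2], I[2,7], I[3,4], I[4,4], I[6,6]^3.
μ_θ-semistable layers: μ^(1)=43; μ^(2)=29; μ^(3)=15; μ^(4)=17/3; μ^(5)=-13; μ^(6)=-41

((0, 1, 0, 0, 0, 0, 1); (1, 0, 0, 0, 0, 0, 0); (0, 0, 0, 0, 1, 1, 0); (0, 1, 1, 1, 0, 0, 0); (0, 0, 1, 2, 0, 0, 0); (0, 0, 0, 0, 0, 3, 0))


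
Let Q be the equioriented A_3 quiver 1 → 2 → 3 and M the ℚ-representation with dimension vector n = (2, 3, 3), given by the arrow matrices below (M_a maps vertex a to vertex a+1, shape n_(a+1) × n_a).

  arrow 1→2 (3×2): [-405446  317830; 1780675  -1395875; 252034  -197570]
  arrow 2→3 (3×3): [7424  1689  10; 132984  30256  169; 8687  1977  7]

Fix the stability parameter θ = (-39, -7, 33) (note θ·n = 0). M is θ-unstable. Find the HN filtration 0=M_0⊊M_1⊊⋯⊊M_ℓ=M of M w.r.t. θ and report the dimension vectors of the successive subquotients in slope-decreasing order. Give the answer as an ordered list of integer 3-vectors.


Interval decomposition of M: I[1,1], I[1,3], I[2,3]^2.
HN type (ℓ=3): μ^(1)=33; μ^(2)=-7; μ^(3)=-39

((0, 0, 3); (0, 3, 0); (2, 0, 0))


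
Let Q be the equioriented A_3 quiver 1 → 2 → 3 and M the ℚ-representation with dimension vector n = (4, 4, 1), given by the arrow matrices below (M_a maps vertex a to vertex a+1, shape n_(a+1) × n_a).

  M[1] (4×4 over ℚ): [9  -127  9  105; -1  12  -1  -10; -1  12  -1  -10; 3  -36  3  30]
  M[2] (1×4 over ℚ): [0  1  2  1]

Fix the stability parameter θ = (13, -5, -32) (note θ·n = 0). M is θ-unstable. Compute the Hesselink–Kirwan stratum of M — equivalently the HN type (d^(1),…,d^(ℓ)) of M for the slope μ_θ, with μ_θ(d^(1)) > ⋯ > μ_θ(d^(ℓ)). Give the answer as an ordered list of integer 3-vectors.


Via rank(M_{q-1}∘⋯∘M_p): M ≅ I[1,1]^2, I[1,2]^2, I[2,2], I[2,3].
μ_θ-semistable layers: μ^(1)=13; μ^(2)=4; μ^(3)=-5; μ^(4)=-37/2

((2, 0, 0); (2, 2, 0); (0, 1, 0); (0, 1, 1))


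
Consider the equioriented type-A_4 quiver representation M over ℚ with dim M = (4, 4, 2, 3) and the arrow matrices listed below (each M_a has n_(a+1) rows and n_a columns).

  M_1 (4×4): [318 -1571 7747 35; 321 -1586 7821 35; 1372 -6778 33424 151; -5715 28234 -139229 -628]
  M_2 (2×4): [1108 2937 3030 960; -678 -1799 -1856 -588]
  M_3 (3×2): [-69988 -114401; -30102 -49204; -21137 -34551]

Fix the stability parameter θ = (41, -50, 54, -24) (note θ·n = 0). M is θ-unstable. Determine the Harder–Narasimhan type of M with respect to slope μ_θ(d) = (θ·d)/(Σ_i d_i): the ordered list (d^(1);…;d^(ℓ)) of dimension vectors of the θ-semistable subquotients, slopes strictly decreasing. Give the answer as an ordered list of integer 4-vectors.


Via rank(M_{q-1}∘⋯∘M_p): M ≅ I[1,1], I[1,2], I[1,4]^2, I[2,2], I[4,4].
μ_θ-semistable layers: μ^(1)=41; μ^(2)=15; μ^(3)=-9/2; μ^(4)=-24; μ^(5)=-50

((1, 0, 0, 0); (0, 0, 2, 2); (3, 3, 0, 0); (0, 0, 0, 1); (0, 1, 0, 0))


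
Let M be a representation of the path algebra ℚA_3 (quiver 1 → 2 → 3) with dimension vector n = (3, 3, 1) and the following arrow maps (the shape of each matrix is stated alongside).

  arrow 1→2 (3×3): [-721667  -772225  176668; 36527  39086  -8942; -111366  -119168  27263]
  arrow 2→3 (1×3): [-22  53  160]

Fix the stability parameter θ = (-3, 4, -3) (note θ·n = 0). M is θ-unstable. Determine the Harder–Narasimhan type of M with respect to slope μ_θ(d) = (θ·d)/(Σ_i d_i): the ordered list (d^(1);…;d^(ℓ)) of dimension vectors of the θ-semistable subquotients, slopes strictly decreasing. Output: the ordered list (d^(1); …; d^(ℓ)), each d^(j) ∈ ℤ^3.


Interval decomposition of M: I[1,2]^2, I[1,3].
HN type (ℓ=3): μ^(1)=4; μ^(2)=1/2; μ^(3)=-3

((0, 2, 0); (0, 1, 1); (3, 0, 0))


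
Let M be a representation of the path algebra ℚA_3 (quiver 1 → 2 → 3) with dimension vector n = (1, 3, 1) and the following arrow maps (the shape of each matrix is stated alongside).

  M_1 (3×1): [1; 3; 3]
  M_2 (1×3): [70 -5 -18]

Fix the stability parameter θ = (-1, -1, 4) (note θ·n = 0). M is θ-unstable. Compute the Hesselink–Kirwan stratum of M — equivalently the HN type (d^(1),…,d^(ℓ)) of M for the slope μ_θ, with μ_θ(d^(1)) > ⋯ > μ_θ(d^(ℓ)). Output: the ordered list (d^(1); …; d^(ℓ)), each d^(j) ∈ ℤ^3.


Interval decomposition of M: I[1,3], I[2,2]^2.
HN type (ℓ=2): μ^(1)=4; μ^(2)=-1

((0, 0, 1); (1, 3, 0))


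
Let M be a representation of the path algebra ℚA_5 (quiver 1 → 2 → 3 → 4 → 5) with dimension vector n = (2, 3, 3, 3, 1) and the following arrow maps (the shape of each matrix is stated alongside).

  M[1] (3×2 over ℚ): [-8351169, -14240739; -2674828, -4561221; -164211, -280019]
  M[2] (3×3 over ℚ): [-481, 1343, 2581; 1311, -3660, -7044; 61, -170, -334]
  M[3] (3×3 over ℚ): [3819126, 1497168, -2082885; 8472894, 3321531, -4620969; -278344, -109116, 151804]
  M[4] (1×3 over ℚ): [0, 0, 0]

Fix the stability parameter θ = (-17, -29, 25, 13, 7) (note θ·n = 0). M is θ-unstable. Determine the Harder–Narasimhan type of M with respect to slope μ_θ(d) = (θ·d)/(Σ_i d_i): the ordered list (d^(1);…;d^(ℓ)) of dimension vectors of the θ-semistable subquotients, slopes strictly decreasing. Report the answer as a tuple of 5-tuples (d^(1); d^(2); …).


Via rank(M_{q-1}∘⋯∘M_p): M ≅ I[1,3], I[1,4], I[2,2], I[3,4], I[4,4], I[5,5].
μ_θ-semistable layers: μ^(1)=25; μ^(2)=19; μ^(3)=13; μ^(4)=7; μ^(5)=-23; μ^(6)=-29

((0, 0, 1, 0, 0); (0, 0, 2, 2, 0); (0, 0, 0, 1, 0); (0, 0, 0, 0, 1); (2, 2, 0, 0, 0); (0, 1, 0, 0, 0))


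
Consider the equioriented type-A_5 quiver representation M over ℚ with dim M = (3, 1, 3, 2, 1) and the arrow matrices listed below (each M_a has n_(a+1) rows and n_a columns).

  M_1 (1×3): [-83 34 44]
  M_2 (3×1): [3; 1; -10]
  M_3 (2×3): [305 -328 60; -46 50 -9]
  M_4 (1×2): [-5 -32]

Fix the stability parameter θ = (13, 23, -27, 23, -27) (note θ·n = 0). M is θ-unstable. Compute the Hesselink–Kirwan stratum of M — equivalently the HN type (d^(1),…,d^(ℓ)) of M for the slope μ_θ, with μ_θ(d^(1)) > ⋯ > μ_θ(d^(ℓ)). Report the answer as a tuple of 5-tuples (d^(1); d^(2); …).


Barcode: M ≅ I[1,1]^2, I[1,5], I[3,3], I[3,4]. HN layers by μ_θ (4 steps, strictly decreasing):
  μ^(1)=23; μ^(2)=13; μ^(3)=1; μ^(4)=-27

((0, 0, 0, 1, 0); (2, 0, 0, 0, 0); (1, 1, 1, 1, 1); (0, 0, 2, 0, 0))


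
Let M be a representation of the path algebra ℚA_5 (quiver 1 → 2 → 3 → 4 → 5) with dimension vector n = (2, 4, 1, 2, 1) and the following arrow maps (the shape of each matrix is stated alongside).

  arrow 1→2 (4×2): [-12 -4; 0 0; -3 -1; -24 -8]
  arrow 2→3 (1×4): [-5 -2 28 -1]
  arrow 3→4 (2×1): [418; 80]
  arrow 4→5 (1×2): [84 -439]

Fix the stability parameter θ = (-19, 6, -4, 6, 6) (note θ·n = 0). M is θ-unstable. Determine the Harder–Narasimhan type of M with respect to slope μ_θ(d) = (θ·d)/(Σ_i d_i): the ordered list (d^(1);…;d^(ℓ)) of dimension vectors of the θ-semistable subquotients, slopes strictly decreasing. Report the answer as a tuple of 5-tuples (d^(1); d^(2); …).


Barcode: M ≅ I[1,1], I[1,2], I[2,2]^2, I[2,5], I[4,4]. HN layers by μ_θ (3 steps, strictly decreasing):
  μ^(1)=6; μ^(2)=1; μ^(3)=-19

((0, 3, 0, 2, 1); (0, 1, 1, 0, 0); (2, 0, 0, 0, 0))


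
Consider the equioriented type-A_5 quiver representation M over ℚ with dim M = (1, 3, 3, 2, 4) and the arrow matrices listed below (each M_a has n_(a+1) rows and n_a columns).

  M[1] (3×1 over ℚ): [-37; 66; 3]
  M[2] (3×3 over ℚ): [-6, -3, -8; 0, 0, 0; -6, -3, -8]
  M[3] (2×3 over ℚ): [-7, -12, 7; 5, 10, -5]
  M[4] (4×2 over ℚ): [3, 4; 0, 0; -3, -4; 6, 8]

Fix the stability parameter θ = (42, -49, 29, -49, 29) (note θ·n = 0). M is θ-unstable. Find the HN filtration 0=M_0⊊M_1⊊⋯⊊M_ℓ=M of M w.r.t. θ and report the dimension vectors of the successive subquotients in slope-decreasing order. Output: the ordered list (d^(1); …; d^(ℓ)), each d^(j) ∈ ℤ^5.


Interval decomposition of M: I[1,2], I[2,2], I[2,3], I[3,4], I[3,5], I[5,5]^3.
HN type (ℓ=4): μ^(1)=29; μ^(2)=-7/2; μ^(3)=-10; μ^(4)=-49

((0, 0, 1, 0, 4); (1, 1, 0, 0, 0); (0, 0, 2, 2, 0); (0, 2, 0, 0, 0))


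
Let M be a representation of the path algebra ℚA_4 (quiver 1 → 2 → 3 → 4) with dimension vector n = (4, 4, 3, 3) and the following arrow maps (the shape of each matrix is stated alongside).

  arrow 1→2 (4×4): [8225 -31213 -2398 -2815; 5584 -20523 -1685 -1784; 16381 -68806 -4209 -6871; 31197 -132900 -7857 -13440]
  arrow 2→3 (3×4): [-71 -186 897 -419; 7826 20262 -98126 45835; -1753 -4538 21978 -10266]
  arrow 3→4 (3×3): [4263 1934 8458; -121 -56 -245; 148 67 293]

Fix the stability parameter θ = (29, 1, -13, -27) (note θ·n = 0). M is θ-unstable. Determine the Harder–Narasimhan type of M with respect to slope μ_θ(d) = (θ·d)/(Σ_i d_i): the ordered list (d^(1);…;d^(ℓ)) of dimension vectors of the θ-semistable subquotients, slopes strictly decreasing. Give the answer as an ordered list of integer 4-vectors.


Barcode: M ≅ I[1,1], I[1,4]^3, I[2,2]. HN layers by μ_θ (3 steps, strictly decreasing):
  μ^(1)=29; μ^(2)=1; μ^(3)=-5/2

((1, 0, 0, 0); (0, 1, 0, 0); (3, 3, 3, 3))


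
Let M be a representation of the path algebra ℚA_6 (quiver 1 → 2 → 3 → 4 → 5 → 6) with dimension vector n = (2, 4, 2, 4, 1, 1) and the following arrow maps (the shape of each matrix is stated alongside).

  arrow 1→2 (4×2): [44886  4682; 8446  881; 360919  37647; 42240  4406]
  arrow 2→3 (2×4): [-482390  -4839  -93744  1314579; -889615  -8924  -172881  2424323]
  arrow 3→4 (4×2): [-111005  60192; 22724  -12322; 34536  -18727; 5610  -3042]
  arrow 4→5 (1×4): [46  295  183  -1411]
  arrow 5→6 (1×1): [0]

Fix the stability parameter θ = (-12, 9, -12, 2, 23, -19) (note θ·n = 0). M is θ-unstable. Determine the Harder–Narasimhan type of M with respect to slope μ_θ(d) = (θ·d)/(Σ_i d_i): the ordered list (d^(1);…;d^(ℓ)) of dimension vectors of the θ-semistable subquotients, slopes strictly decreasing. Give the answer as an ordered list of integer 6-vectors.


Interval decomposition of M: I[1,4], I[1,5], I[2,2]^2, I[4,4]^2, I[6,6].
HN type (ℓ=6): μ^(1)=23; μ^(2)=9; μ^(3)=2; μ^(4)=-3/2; μ^(5)=-12; μ^(6)=-19

((0, 0, 0, 0, 1, 0); (0, 2, 0, 0, 0, 0); (0, 0, 0, 4, 0, 0); (0, 2, 2, 0, 0, 0); (2, 0, 0, 0, 0, 0); (0, 0, 0, 0, 0, 1))


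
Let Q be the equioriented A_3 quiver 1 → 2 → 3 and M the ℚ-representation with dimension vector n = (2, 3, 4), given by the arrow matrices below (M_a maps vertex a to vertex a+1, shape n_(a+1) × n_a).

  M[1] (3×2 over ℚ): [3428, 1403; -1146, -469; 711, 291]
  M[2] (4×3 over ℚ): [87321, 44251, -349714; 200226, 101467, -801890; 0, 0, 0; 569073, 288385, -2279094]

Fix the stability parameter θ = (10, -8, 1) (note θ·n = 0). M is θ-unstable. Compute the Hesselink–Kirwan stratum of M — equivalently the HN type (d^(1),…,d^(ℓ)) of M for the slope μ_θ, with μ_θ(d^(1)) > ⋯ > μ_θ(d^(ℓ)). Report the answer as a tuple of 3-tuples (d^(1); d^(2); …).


Via rank(M_{q-1}∘⋯∘M_p): M ≅ I[1,2], I[1,3], I[2,3], I[3,3]^2.
μ_θ-semistable layers: μ^(1)=1; μ^(2)=-8

((2, 2, 4); (0, 1, 0))


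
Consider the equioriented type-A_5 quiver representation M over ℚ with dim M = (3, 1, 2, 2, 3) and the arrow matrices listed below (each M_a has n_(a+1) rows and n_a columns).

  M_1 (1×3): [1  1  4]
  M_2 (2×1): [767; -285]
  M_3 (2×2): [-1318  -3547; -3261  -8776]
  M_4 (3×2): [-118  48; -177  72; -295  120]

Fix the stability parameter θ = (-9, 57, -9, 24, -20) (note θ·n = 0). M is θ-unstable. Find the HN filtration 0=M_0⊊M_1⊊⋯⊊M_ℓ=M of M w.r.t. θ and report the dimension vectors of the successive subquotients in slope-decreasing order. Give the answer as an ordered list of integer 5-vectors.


Interval decomposition of M: I[1,1]^2, I[1,5], I[3,4], I[5,5]^2.
HN type (ℓ=4): μ^(1)=24; μ^(2)=13; μ^(3)=-9; μ^(4)=-20

((0, 0, 0, 1, 0); (0, 1, 1, 1, 1); (3, 0, 1, 0, 0); (0, 0, 0, 0, 2))


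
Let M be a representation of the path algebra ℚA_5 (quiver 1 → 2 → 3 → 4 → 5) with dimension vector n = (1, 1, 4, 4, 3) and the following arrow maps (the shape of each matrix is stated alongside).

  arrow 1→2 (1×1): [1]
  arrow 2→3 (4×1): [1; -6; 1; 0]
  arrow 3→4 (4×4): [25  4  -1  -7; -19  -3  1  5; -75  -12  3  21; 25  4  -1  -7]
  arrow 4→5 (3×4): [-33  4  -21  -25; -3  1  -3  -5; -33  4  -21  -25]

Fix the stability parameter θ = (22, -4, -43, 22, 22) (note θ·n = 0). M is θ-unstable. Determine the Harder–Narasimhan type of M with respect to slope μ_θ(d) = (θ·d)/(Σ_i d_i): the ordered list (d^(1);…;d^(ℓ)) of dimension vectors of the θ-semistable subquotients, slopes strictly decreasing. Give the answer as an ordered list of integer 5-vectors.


Barcode: M ≅ I[1,3], I[3,3], I[3,5]^2, I[4,4]^2, I[5,5]. HN layers by μ_θ (3 steps, strictly decreasing):
  μ^(1)=22; μ^(2)=-25/3; μ^(3)=-43

((0, 0, 0, 4, 3); (1, 1, 1, 0, 0); (0, 0, 3, 0, 0))


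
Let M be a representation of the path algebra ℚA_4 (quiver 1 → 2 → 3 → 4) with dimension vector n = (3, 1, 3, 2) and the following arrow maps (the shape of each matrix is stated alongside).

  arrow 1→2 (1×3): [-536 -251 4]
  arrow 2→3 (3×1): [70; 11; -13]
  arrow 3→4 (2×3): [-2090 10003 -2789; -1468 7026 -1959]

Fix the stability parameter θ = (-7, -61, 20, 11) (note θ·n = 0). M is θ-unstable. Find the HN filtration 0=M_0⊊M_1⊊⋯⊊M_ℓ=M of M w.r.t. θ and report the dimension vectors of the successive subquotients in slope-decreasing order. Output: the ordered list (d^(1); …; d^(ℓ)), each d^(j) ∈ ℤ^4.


Via rank(M_{q-1}∘⋯∘M_p): M ≅ I[1,1]^2, I[1,4], I[3,3], I[3,4].
μ_θ-semistable layers: μ^(1)=20; μ^(2)=31/2; μ^(3)=-7; μ^(4)=-34

((0, 0, 1, 0); (0, 0, 2, 2); (2, 0, 0, 0); (1, 1, 0, 0))


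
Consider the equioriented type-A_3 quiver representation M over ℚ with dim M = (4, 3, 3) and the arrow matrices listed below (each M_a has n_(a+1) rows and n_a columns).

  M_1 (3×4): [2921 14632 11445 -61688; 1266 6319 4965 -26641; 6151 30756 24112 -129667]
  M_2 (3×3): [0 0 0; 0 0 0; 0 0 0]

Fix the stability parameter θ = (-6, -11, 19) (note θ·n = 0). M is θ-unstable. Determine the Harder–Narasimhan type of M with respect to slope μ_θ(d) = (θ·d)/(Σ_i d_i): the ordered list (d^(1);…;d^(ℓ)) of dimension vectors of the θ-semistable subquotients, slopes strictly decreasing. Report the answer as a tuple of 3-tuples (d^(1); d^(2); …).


Via rank(M_{q-1}∘⋯∘M_p): M ≅ I[1,1], I[1,2]^3, I[3,3]^3.
μ_θ-semistable layers: μ^(1)=19; μ^(2)=-6; μ^(3)=-17/2

((0, 0, 3); (1, 0, 0); (3, 3, 0))


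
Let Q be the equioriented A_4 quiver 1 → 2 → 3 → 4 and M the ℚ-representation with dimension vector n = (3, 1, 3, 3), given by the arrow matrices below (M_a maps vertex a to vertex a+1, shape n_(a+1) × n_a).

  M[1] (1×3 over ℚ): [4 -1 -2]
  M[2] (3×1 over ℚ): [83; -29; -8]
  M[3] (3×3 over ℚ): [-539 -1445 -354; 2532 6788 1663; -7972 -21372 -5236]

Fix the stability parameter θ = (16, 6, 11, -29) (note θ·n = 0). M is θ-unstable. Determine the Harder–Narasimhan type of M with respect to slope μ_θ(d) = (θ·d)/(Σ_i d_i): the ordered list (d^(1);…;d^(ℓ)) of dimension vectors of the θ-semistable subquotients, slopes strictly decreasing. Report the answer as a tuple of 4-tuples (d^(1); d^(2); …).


Interval decomposition of M: I[1,1]^2, I[1,3], I[3,4]^2, I[4,4].
HN type (ℓ=4): μ^(1)=16; μ^(2)=11; μ^(3)=-9; μ^(4)=-29

((2, 0, 0, 0); (1, 1, 1, 0); (0, 0, 2, 2); (0, 0, 0, 1))


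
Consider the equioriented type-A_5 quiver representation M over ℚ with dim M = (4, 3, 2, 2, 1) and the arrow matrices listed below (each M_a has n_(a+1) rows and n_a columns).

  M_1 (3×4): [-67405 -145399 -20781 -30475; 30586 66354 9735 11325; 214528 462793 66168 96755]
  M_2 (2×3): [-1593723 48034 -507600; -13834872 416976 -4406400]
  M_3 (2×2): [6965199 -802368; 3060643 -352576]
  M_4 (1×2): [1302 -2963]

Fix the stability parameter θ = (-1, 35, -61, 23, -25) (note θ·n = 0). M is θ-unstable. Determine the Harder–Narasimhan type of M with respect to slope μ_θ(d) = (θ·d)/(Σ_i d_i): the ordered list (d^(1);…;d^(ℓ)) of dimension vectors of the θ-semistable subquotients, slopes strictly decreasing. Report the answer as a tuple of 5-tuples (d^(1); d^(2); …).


Via rank(M_{q-1}∘⋯∘M_p): M ≅ I[1,1], I[1,2]^2, I[1,5], I[3,3], I[4,4].
μ_θ-semistable layers: μ^(1)=35; μ^(2)=23; μ^(3)=-1; μ^(4)=-9; μ^(5)=-61

((0, 2, 0, 0, 0); (0, 0, 0, 1, 0); (3, 0, 0, 1, 1); (1, 1, 1, 0, 0); (0, 0, 1, 0, 0))


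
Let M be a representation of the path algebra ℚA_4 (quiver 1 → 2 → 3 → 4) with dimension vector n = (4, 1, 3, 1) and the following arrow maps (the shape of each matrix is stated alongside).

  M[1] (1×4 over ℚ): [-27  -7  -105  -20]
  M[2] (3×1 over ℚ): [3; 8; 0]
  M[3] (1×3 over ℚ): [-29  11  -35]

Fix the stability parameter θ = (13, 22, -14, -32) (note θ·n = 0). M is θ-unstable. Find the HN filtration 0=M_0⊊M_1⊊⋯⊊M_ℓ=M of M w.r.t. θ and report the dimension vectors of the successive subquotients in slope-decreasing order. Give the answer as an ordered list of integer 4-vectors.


Barcode: M ≅ I[1,1]^3, I[1,4], I[3,3]^2. HN layers by μ_θ (3 steps, strictly decreasing):
  μ^(1)=13; μ^(2)=-11/4; μ^(3)=-14

((3, 0, 0, 0); (1, 1, 1, 1); (0, 0, 2, 0))


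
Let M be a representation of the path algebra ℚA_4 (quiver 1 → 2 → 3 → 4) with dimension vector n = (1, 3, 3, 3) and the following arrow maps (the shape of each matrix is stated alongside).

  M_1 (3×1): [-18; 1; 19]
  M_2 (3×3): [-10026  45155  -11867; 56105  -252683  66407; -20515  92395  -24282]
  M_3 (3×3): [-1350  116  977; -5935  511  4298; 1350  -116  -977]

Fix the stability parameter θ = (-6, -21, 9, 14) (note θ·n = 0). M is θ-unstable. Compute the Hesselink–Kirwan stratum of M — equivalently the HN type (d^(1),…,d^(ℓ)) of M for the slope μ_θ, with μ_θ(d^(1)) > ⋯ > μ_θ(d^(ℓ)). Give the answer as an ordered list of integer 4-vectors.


Interval decomposition of M: I[1,4], I[2,3], I[2,4], I[4,4].
HN type (ℓ=4): μ^(1)=14; μ^(2)=9; μ^(3)=-27/2; μ^(4)=-21

((0, 0, 0, 3); (0, 0, 3, 0); (1, 1, 0, 0); (0, 2, 0, 0))


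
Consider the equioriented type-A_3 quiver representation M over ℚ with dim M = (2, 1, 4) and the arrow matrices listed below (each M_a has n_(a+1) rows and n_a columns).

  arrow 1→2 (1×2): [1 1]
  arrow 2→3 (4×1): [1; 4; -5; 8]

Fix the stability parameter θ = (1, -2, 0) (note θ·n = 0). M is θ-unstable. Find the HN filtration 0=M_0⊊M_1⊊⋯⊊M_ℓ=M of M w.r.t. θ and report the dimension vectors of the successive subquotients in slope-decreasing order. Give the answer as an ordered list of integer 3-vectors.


Barcode: M ≅ I[1,1], I[1,3], I[3,3]^3. HN layers by μ_θ (3 steps, strictly decreasing):
  μ^(1)=1; μ^(2)=0; μ^(3)=-1/2

((1, 0, 0); (0, 0, 4); (1, 1, 0))


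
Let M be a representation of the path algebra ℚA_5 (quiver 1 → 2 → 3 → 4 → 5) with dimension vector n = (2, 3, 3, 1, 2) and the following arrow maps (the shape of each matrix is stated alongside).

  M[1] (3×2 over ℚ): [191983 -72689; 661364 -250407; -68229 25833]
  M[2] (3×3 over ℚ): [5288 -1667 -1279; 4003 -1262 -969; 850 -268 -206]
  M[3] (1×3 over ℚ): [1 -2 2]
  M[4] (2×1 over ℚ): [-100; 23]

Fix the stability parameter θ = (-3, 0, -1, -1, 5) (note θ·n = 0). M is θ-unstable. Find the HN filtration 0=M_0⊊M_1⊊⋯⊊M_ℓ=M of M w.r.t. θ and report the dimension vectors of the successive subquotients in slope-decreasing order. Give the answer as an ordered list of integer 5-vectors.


Interval decomposition of M: I[1,3], I[1,5], I[2,2], I[3,3], I[5,5].
HN type (ℓ=6): μ^(1)=5; μ^(2)=0; μ^(3)=-1/2; μ^(4)=-2/3; μ^(5)=-1; μ^(6)=-3

((0, 0, 0, 0, 2); (0, 1, 0, 0, 0); (0, 1, 1, 0, 0); (0, 1, 1, 1, 0); (0, 0, 1, 0, 0); (2, 0, 0, 0, 0))


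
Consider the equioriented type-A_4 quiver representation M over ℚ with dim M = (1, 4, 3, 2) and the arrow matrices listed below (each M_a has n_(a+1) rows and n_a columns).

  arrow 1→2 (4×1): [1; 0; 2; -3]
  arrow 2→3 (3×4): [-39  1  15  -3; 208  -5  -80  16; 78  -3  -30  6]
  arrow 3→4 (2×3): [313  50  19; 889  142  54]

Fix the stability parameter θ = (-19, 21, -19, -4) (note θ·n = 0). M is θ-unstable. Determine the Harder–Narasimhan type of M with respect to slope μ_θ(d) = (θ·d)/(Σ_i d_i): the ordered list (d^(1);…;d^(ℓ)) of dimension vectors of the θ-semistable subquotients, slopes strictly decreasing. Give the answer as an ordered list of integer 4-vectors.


Via rank(M_{q-1}∘⋯∘M_p): M ≅ I[1,2], I[2,2], I[2,4]^2, I[3,3].
μ_θ-semistable layers: μ^(1)=21; μ^(2)=-2/3; μ^(3)=-19

((0, 2, 0, 0); (0, 2, 2, 2); (1, 0, 1, 0))


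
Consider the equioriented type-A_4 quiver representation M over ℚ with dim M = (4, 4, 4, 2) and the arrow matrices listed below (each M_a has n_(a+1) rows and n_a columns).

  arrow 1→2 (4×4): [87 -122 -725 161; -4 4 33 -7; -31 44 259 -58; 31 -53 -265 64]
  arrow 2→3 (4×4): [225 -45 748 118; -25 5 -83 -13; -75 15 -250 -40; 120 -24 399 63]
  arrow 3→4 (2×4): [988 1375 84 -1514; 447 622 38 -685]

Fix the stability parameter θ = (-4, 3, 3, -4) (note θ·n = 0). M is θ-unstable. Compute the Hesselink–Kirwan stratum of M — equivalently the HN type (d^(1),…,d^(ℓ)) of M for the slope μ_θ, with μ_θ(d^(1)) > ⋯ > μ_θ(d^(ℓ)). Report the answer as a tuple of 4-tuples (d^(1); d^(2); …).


Interval decomposition of M: I[1,2]^2, I[1,3], I[1,4], I[3,3], I[3,4].
HN type (ℓ=4): μ^(1)=3; μ^(2)=2/3; μ^(3)=-1/2; μ^(4)=-4

((0, 3, 2, 0); (0, 1, 1, 1); (0, 0, 1, 1); (4, 0, 0, 0))


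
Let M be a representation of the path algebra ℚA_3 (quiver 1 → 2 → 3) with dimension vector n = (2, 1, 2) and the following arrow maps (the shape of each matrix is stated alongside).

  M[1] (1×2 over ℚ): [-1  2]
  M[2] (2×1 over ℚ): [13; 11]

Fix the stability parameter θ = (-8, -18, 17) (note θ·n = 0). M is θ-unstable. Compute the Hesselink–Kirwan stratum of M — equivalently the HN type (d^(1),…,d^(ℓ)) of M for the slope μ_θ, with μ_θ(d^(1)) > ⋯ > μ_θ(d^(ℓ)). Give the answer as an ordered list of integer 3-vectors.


Via rank(M_{q-1}∘⋯∘M_p): M ≅ I[1,1], I[1,3], I[3,3].
μ_θ-semistable layers: μ^(1)=17; μ^(2)=-8; μ^(3)=-13

((0, 0, 2); (1, 0, 0); (1, 1, 0))


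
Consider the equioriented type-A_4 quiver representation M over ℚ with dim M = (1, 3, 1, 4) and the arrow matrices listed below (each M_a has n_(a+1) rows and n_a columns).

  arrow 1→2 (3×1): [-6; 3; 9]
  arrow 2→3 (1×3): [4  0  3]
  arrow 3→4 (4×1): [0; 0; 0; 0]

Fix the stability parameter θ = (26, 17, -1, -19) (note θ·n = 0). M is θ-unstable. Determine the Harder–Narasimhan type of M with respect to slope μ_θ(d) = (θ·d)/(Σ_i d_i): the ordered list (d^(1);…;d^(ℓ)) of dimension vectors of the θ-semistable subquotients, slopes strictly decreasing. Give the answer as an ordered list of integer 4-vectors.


Via rank(M_{q-1}∘⋯∘M_p): M ≅ I[1,3], I[2,2]^2, I[4,4]^4.
μ_θ-semistable layers: μ^(1)=17; μ^(2)=14; μ^(3)=-19

((0, 2, 0, 0); (1, 1, 1, 0); (0, 0, 0, 4))


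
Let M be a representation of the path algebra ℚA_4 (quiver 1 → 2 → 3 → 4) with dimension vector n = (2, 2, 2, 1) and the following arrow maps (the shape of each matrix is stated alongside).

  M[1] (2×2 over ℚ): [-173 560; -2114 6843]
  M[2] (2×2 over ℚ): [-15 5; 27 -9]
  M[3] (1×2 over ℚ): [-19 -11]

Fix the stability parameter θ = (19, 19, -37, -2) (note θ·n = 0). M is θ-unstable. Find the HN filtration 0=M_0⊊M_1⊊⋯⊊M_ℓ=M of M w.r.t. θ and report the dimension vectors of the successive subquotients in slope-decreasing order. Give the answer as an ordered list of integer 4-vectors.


Interval decomposition of M: I[1,2], I[1,4], I[3,3].
HN type (ℓ=3): μ^(1)=19; μ^(2)=-1/4; μ^(3)=-37

((1, 1, 0, 0); (1, 1, 1, 1); (0, 0, 1, 0))


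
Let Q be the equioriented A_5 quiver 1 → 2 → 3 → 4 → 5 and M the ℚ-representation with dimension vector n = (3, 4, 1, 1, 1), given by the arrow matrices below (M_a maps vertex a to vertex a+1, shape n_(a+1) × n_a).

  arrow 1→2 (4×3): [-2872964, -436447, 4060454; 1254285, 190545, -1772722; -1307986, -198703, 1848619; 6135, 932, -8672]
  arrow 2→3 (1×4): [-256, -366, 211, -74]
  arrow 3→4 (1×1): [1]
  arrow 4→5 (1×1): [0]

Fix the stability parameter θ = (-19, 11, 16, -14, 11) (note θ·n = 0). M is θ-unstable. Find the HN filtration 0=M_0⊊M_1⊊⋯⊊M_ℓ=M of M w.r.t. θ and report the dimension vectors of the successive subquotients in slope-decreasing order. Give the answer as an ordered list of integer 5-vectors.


Barcode: M ≅ I[1,2]^2, I[1,4], I[2,2], I[5,5]. HN layers by μ_θ (3 steps, strictly decreasing):
  μ^(1)=11; μ^(2)=13/3; μ^(3)=-19

((0, 3, 0, 0, 1); (0, 1, 1, 1, 0); (3, 0, 0, 0, 0))


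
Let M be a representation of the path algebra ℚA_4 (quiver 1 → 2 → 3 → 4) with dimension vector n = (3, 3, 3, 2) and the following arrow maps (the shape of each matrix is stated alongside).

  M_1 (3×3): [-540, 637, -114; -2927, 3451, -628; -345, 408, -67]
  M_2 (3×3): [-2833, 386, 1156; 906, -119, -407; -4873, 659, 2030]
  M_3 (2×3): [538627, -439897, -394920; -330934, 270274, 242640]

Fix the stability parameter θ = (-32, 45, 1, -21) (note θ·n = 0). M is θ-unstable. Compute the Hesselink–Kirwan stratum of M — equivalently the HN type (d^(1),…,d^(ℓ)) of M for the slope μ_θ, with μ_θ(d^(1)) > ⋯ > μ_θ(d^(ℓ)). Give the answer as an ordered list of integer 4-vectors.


Barcode: M ≅ I[1,3]^2, I[1,4], I[4,4]. HN layers by μ_θ (4 steps, strictly decreasing):
  μ^(1)=23; μ^(2)=25/3; μ^(3)=-21; μ^(4)=-32

((0, 2, 2, 0); (0, 1, 1, 1); (0, 0, 0, 1); (3, 0, 0, 0))


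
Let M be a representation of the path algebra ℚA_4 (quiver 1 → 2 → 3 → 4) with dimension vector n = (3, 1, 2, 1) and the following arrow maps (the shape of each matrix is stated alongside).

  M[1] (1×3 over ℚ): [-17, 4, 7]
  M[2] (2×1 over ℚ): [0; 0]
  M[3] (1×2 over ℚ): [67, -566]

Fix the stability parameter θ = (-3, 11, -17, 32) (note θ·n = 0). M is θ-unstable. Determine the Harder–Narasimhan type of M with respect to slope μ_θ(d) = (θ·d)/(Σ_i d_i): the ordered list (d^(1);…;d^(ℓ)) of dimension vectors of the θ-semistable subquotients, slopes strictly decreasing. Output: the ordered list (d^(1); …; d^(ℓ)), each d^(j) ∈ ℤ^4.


Interval decomposition of M: I[1,1]^2, I[1,2], I[3,3], I[3,4].
HN type (ℓ=4): μ^(1)=32; μ^(2)=11; μ^(3)=-3; μ^(4)=-17

((0, 0, 0, 1); (0, 1, 0, 0); (3, 0, 0, 0); (0, 0, 2, 0))


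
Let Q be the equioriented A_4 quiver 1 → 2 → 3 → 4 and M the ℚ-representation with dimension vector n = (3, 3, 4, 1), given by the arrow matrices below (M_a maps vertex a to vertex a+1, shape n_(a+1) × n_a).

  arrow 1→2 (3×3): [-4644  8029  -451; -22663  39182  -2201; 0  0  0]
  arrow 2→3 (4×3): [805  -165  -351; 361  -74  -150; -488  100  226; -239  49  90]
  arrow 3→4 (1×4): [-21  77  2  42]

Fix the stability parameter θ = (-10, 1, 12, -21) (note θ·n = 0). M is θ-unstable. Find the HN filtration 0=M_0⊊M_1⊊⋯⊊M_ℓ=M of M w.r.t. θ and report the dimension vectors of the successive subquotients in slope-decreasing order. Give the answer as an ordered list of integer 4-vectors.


Barcode: M ≅ I[1,1], I[1,3], I[1,4], I[2,3], I[3,3]. HN layers by μ_θ (4 steps, strictly decreasing):
  μ^(1)=12; μ^(2)=1; μ^(3)=-8/3; μ^(4)=-10

((0, 0, 3, 0); (0, 2, 0, 0); (0, 1, 1, 1); (3, 0, 0, 0))


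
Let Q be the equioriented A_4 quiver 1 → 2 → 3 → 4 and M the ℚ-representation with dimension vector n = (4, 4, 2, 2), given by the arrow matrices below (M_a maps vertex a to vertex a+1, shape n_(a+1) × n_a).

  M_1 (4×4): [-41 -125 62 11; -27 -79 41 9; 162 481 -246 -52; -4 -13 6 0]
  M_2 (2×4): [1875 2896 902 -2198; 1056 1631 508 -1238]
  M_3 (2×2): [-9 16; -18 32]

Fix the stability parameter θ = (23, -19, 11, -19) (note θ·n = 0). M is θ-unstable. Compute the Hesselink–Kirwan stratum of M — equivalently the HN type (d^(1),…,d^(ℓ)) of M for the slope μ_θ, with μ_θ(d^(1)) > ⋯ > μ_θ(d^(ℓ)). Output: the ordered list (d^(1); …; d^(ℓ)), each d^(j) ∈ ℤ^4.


Via rank(M_{q-1}∘⋯∘M_p): M ≅ I[1,2]^2, I[1,3], I[1,4], I[4,4].
μ_θ-semistable layers: μ^(1)=11; μ^(2)=2; μ^(3)=-1; μ^(4)=-19

((0, 0, 1, 0); (3, 3, 0, 0); (1, 1, 1, 1); (0, 0, 0, 1))


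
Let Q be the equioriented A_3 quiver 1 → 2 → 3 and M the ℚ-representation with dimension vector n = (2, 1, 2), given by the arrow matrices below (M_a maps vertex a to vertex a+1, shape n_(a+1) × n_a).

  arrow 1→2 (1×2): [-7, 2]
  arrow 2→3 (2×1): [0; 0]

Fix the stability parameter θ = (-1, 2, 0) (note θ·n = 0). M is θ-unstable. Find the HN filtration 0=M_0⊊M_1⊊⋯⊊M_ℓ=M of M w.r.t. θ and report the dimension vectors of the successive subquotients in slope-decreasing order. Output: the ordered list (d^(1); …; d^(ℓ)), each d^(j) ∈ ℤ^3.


Via rank(M_{q-1}∘⋯∘M_p): M ≅ I[1,1], I[1,2], I[3,3]^2.
μ_θ-semistable layers: μ^(1)=2; μ^(2)=0; μ^(3)=-1

((0, 1, 0); (0, 0, 2); (2, 0, 0))


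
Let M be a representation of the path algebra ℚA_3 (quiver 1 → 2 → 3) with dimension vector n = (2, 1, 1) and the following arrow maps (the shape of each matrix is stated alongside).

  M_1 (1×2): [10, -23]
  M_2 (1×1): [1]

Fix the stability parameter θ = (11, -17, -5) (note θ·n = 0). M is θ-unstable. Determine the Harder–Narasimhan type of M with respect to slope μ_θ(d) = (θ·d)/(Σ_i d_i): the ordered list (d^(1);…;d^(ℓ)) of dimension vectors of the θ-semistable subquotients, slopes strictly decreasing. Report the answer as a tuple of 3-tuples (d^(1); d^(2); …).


Barcode: M ≅ I[1,1], I[1,3]. HN layers by μ_θ (2 steps, strictly decreasing):
  μ^(1)=11; μ^(2)=-11/3

((1, 0, 0); (1, 1, 1))


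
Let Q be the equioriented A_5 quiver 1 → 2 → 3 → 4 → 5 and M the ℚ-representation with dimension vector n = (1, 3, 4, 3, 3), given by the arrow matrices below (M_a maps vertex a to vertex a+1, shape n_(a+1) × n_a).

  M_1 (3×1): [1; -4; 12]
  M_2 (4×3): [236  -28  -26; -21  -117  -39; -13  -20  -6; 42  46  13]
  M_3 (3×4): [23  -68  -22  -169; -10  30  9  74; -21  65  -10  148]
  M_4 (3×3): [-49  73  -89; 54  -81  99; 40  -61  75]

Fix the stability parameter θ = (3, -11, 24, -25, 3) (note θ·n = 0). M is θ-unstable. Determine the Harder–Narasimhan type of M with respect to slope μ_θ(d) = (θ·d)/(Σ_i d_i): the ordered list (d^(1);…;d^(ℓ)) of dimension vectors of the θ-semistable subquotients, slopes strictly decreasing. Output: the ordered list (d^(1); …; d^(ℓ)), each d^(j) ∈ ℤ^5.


Via rank(M_{q-1}∘⋯∘M_p): M ≅ I[1,5], I[2,4], I[2,5], I[3,3], I[5,5].
μ_θ-semistable layers: μ^(1)=24; μ^(2)=3; μ^(3)=-1/2; μ^(4)=-4; μ^(5)=-11

((0, 0, 1, 0, 0); (0, 0, 0, 0, 3); (0, 0, 3, 3, 0); (1, 1, 0, 0, 0); (0, 2, 0, 0, 0))


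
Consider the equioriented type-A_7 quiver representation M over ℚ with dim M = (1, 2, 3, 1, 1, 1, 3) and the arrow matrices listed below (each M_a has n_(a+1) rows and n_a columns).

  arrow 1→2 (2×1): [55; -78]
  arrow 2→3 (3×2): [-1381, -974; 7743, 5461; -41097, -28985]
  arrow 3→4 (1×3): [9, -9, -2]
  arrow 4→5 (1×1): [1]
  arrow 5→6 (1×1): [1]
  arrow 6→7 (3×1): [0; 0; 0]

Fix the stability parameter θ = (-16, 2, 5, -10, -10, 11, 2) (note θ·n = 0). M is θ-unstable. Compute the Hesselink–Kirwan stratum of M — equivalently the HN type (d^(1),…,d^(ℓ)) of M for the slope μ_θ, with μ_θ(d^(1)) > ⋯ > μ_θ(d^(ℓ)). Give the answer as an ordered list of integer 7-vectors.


Barcode: M ≅ I[1,3], I[2,6], I[3,3], I[7,7]^3. HN layers by μ_θ (5 steps, strictly decreasing):
  μ^(1)=11; μ^(2)=5; μ^(3)=2; μ^(4)=-13/4; μ^(5)=-16

((0, 0, 0, 0, 0, 1, 0); (0, 0, 2, 0, 0, 0, 0); (0, 1, 0, 0, 0, 0, 3); (0, 1, 1, 1, 1, 0, 0); (1, 0, 0, 0, 0, 0, 0))


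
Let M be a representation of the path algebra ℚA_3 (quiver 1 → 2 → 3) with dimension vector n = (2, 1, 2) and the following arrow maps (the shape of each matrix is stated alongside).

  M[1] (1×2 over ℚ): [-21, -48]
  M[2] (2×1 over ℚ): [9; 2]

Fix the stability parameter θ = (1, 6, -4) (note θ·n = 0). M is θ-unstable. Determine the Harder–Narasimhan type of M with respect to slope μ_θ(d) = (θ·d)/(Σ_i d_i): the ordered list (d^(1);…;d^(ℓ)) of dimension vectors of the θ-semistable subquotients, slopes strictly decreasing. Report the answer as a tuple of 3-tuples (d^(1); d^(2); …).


Barcode: M ≅ I[1,1], I[1,3], I[3,3]. HN layers by μ_θ (2 steps, strictly decreasing):
  μ^(1)=1; μ^(2)=-4

((2, 1, 1); (0, 0, 1))


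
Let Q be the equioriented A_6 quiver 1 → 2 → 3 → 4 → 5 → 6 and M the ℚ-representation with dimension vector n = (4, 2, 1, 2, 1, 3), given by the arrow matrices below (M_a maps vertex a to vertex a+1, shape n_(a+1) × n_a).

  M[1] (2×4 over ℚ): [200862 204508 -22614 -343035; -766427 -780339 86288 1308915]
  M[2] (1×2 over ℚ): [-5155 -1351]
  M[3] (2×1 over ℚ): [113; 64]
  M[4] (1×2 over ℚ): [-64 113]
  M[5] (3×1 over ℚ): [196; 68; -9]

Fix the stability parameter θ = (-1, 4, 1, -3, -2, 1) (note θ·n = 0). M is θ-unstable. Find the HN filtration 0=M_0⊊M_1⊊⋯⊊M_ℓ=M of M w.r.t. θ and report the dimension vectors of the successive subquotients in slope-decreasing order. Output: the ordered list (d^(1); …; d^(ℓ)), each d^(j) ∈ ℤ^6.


Barcode: M ≅ I[1,1]^2, I[1,2], I[1,4], I[4,6], I[6,6]^2. HN layers by μ_θ (6 steps, strictly decreasing):
  μ^(1)=4; μ^(2)=1; μ^(3)=2/3; μ^(4)=-1; μ^(5)=-2; μ^(6)=-3

((0, 1, 0, 0, 0, 0); (0, 0, 0, 0, 0, 3); (0, 1, 1, 1, 0, 0); (4, 0, 0, 0, 0, 0); (0, 0, 0, 0, 1, 0); (0, 0, 0, 1, 0, 0))


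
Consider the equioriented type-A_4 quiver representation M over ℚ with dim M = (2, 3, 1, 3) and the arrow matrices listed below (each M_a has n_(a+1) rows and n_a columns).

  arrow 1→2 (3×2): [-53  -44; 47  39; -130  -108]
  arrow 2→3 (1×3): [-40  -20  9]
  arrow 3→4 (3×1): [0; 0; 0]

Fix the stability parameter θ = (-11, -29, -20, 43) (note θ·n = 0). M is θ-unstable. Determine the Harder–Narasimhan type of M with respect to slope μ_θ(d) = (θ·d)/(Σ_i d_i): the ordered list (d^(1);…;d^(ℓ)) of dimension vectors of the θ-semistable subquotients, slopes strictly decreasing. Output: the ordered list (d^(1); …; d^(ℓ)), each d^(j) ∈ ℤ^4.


Barcode: M ≅ I[1,2], I[1,3], I[2,2], I[4,4]^3. HN layers by μ_θ (3 steps, strictly decreasing):
  μ^(1)=43; μ^(2)=-20; μ^(3)=-29

((0, 0, 0, 3); (2, 2, 1, 0); (0, 1, 0, 0))


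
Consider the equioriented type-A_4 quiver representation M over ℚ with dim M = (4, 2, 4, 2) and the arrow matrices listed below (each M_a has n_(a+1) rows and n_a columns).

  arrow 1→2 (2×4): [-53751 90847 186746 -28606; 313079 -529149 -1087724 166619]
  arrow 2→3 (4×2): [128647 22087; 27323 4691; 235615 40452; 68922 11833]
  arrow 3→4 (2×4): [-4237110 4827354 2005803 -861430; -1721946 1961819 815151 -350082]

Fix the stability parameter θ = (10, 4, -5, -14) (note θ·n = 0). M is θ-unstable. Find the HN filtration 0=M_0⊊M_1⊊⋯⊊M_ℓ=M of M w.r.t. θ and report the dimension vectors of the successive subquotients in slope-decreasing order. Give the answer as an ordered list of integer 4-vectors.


Interval decomposition of M: I[1,1]^2, I[1,4]^2, I[3,3]^2.
HN type (ℓ=3): μ^(1)=10; μ^(2)=-5/4; μ^(3)=-5

((2, 0, 0, 0); (2, 2, 2, 2); (0, 0, 2, 0))
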